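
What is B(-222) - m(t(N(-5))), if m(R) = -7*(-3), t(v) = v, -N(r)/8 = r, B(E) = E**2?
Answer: 49263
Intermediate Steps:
N(r) = -8*r
m(R) = 21
B(-222) - m(t(N(-5))) = (-222)**2 - 1*21 = 49284 - 21 = 49263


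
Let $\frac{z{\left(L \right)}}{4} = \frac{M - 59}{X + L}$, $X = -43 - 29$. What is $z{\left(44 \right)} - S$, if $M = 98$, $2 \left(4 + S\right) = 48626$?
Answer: $- \frac{170202}{7} \approx -24315.0$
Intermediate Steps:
$X = -72$
$S = 24309$ ($S = -4 + \frac{1}{2} \cdot 48626 = -4 + 24313 = 24309$)
$z{\left(L \right)} = \frac{156}{-72 + L}$ ($z{\left(L \right)} = 4 \frac{98 - 59}{-72 + L} = 4 \frac{39}{-72 + L} = \frac{156}{-72 + L}$)
$z{\left(44 \right)} - S = \frac{156}{-72 + 44} - 24309 = \frac{156}{-28} - 24309 = 156 \left(- \frac{1}{28}\right) - 24309 = - \frac{39}{7} - 24309 = - \frac{170202}{7}$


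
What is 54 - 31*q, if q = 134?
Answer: -4100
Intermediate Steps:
54 - 31*q = 54 - 31*134 = 54 - 4154 = -4100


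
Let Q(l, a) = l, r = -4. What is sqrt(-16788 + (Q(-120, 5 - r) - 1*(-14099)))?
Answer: 53*I ≈ 53.0*I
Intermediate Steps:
sqrt(-16788 + (Q(-120, 5 - r) - 1*(-14099))) = sqrt(-16788 + (-120 - 1*(-14099))) = sqrt(-16788 + (-120 + 14099)) = sqrt(-16788 + 13979) = sqrt(-2809) = 53*I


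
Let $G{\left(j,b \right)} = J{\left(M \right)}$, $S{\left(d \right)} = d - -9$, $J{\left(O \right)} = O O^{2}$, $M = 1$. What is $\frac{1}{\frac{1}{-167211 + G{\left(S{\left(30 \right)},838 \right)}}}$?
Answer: $-167210$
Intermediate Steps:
$J{\left(O \right)} = O^{3}$
$S{\left(d \right)} = 9 + d$ ($S{\left(d \right)} = d + 9 = 9 + d$)
$G{\left(j,b \right)} = 1$ ($G{\left(j,b \right)} = 1^{3} = 1$)
$\frac{1}{\frac{1}{-167211 + G{\left(S{\left(30 \right)},838 \right)}}} = \frac{1}{\frac{1}{-167211 + 1}} = \frac{1}{\frac{1}{-167210}} = \frac{1}{- \frac{1}{167210}} = -167210$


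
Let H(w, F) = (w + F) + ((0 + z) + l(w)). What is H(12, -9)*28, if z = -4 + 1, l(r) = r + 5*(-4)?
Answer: -224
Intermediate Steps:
l(r) = -20 + r (l(r) = r - 20 = -20 + r)
z = -3
H(w, F) = -23 + F + 2*w (H(w, F) = (w + F) + ((0 - 3) + (-20 + w)) = (F + w) + (-3 + (-20 + w)) = (F + w) + (-23 + w) = -23 + F + 2*w)
H(12, -9)*28 = (-23 - 9 + 2*12)*28 = (-23 - 9 + 24)*28 = -8*28 = -224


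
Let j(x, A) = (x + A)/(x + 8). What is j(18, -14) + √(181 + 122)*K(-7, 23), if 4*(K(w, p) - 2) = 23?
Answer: 2/13 + 31*√303/4 ≈ 135.06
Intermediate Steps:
K(w, p) = 31/4 (K(w, p) = 2 + (¼)*23 = 2 + 23/4 = 31/4)
j(x, A) = (A + x)/(8 + x)
j(18, -14) + √(181 + 122)*K(-7, 23) = (-14 + 18)/(8 + 18) + √(181 + 122)*(31/4) = 4/26 + √303*(31/4) = (1/26)*4 + 31*√303/4 = 2/13 + 31*√303/4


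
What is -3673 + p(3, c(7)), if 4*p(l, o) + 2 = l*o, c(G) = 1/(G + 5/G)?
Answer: -264485/72 ≈ -3673.4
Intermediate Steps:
p(l, o) = -½ + l*o/4 (p(l, o) = -½ + (l*o)/4 = -½ + l*o/4)
-3673 + p(3, c(7)) = -3673 + (-½ + (¼)*3*(7/(5 + 7²))) = -3673 + (-½ + (¼)*3*(7/(5 + 49))) = -3673 + (-½ + (¼)*3*(7/54)) = -3673 + (-½ + 7/72) = -3673 - 29/72 = -264485/72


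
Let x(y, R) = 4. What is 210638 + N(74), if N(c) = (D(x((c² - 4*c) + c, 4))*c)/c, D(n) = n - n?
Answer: 210638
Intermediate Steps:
D(n) = 0
N(c) = 0 (N(c) = (0*c)/c = 0/c = 0)
210638 + N(74) = 210638 + 0 = 210638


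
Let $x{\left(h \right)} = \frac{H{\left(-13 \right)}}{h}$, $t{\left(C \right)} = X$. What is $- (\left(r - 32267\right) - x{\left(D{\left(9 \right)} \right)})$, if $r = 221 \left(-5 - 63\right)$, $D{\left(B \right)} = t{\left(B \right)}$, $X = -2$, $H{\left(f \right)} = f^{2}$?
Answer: $\frac{94421}{2} \approx 47211.0$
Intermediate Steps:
$t{\left(C \right)} = -2$
$D{\left(B \right)} = -2$
$r = -15028$ ($r = 221 \left(-68\right) = -15028$)
$x{\left(h \right)} = \frac{169}{h}$ ($x{\left(h \right)} = \frac{\left(-13\right)^{2}}{h} = \frac{169}{h}$)
$- (\left(r - 32267\right) - x{\left(D{\left(9 \right)} \right)}) = - (\left(-15028 - 32267\right) - \frac{169}{-2}) = - (\left(-15028 - 32267\right) - 169 \left(- \frac{1}{2}\right)) = - (-47295 - - \frac{169}{2}) = - (-47295 + \frac{169}{2}) = \left(-1\right) \left(- \frac{94421}{2}\right) = \frac{94421}{2}$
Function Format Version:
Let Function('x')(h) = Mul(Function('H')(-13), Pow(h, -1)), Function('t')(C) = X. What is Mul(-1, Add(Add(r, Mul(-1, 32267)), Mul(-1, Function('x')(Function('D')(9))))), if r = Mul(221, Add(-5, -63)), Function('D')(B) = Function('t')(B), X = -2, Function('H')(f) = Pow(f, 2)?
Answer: Rational(94421, 2) ≈ 47211.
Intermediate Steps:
Function('t')(C) = -2
Function('D')(B) = -2
r = -15028 (r = Mul(221, -68) = -15028)
Function('x')(h) = Mul(169, Pow(h, -1)) (Function('x')(h) = Mul(Pow(-13, 2), Pow(h, -1)) = Mul(169, Pow(h, -1)))
Mul(-1, Add(Add(r, Mul(-1, 32267)), Mul(-1, Function('x')(Function('D')(9))))) = Mul(-1, Add(Add(-15028, Mul(-1, 32267)), Mul(-1, Mul(169, Pow(-2, -1))))) = Mul(-1, Add(Add(-15028, -32267), Mul(-1, Mul(169, Rational(-1, 2))))) = Mul(-1, Add(-47295, Mul(-1, Rational(-169, 2)))) = Mul(-1, Add(-47295, Rational(169, 2))) = Mul(-1, Rational(-94421, 2)) = Rational(94421, 2)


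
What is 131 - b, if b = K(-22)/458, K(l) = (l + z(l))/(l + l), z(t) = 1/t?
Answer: 58077579/443344 ≈ 131.00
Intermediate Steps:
K(l) = (l + 1/l)/(2*l) (K(l) = (l + 1/l)/(l + l) = (l + 1/l)/((2*l)) = (l + 1/l)*(1/(2*l)) = (l + 1/l)/(2*l))
b = 485/443344 (b = ((½)*(1 + (-22)²)/(-22)²)/458 = ((½)*(1/484)*(1 + 484))*(1/458) = ((½)*(1/484)*485)*(1/458) = (485/968)*(1/458) = 485/443344 ≈ 0.0010940)
131 - b = 131 - 1*485/443344 = 131 - 485/443344 = 58077579/443344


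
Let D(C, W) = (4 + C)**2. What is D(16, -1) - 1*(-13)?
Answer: 413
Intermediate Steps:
D(16, -1) - 1*(-13) = (4 + 16)**2 - 1*(-13) = 20**2 + 13 = 400 + 13 = 413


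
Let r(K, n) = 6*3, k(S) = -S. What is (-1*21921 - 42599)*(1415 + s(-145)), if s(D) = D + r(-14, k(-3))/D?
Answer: -2376039328/29 ≈ -8.1932e+7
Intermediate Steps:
r(K, n) = 18
s(D) = D + 18/D
(-1*21921 - 42599)*(1415 + s(-145)) = (-1*21921 - 42599)*(1415 + (-145 + 18/(-145))) = (-21921 - 42599)*(1415 + (-145 + 18*(-1/145))) = -64520*(1415 + (-145 - 18/145)) = -64520*(1415 - 21043/145) = -64520*184132/145 = -2376039328/29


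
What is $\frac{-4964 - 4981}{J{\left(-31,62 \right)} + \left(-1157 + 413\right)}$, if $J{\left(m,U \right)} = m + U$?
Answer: $\frac{9945}{713} \approx 13.948$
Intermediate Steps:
$J{\left(m,U \right)} = U + m$
$\frac{-4964 - 4981}{J{\left(-31,62 \right)} + \left(-1157 + 413\right)} = \frac{-4964 - 4981}{\left(62 - 31\right) + \left(-1157 + 413\right)} = - \frac{9945}{31 - 744} = - \frac{9945}{-713} = \left(-9945\right) \left(- \frac{1}{713}\right) = \frac{9945}{713}$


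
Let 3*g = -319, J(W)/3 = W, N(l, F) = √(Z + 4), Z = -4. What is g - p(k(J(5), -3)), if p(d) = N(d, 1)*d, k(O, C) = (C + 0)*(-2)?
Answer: -319/3 ≈ -106.33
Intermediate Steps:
N(l, F) = 0 (N(l, F) = √(-4 + 4) = √0 = 0)
J(W) = 3*W
g = -319/3 (g = (⅓)*(-319) = -319/3 ≈ -106.33)
k(O, C) = -2*C (k(O, C) = C*(-2) = -2*C)
p(d) = 0 (p(d) = 0*d = 0)
g - p(k(J(5), -3)) = -319/3 - 1*0 = -319/3 + 0 = -319/3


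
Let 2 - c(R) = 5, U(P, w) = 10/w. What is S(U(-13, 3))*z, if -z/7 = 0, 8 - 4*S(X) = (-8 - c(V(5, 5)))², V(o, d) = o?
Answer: 0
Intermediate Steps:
c(R) = -3 (c(R) = 2 - 1*5 = 2 - 5 = -3)
S(X) = -17/4 (S(X) = 2 - (-8 - 1*(-3))²/4 = 2 - (-8 + 3)²/4 = 2 - ¼*(-5)² = 2 - ¼*25 = 2 - 25/4 = -17/4)
z = 0 (z = -7*0 = 0)
S(U(-13, 3))*z = -17/4*0 = 0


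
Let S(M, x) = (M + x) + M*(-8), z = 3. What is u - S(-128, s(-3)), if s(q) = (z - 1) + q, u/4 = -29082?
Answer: -117223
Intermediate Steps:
u = -116328 (u = 4*(-29082) = -116328)
s(q) = 2 + q (s(q) = (3 - 1) + q = 2 + q)
S(M, x) = x - 7*M (S(M, x) = (M + x) - 8*M = x - 7*M)
u - S(-128, s(-3)) = -116328 - ((2 - 3) - 7*(-128)) = -116328 - (-1 + 896) = -116328 - 1*895 = -116328 - 895 = -117223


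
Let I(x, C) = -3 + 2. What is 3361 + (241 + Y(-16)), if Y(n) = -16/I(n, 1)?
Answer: 3618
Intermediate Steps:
I(x, C) = -1
Y(n) = 16 (Y(n) = -16/(-1) = -16*(-1) = 16)
3361 + (241 + Y(-16)) = 3361 + (241 + 16) = 3361 + 257 = 3618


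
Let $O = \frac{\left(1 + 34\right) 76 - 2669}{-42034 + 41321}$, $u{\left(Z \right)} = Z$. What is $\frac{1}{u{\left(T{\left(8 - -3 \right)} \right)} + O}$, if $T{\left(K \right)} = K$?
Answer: $\frac{713}{7852} \approx 0.090805$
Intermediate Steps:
$O = \frac{9}{713}$ ($O = \frac{35 \cdot 76 - 2669}{-713} = \left(2660 - 2669\right) \left(- \frac{1}{713}\right) = \left(-9\right) \left(- \frac{1}{713}\right) = \frac{9}{713} \approx 0.012623$)
$\frac{1}{u{\left(T{\left(8 - -3 \right)} \right)} + O} = \frac{1}{\left(8 - -3\right) + \frac{9}{713}} = \frac{1}{\left(8 + 3\right) + \frac{9}{713}} = \frac{1}{11 + \frac{9}{713}} = \frac{1}{\frac{7852}{713}} = \frac{713}{7852}$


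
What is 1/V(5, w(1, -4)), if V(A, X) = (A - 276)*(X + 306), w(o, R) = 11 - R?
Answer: -1/86991 ≈ -1.1495e-5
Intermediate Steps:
V(A, X) = (-276 + A)*(306 + X)
1/V(5, w(1, -4)) = 1/(-84456 - 276*(11 - 1*(-4)) + 306*5 + 5*(11 - 1*(-4))) = 1/(-84456 - 276*(11 + 4) + 1530 + 5*(11 + 4)) = 1/(-84456 - 276*15 + 1530 + 5*15) = 1/(-84456 - 4140 + 1530 + 75) = 1/(-86991) = -1/86991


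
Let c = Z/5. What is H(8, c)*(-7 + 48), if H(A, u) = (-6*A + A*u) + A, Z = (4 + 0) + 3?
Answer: -5904/5 ≈ -1180.8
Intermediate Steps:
Z = 7 (Z = 4 + 3 = 7)
c = 7/5 ≈ 1.4000
H(A, u) = -5*A + A*u
H(8, c)*(-7 + 48) = (8*(-5 + 7/5))*(-7 + 48) = (8*(-18/5))*41 = -144/5*41 = -5904/5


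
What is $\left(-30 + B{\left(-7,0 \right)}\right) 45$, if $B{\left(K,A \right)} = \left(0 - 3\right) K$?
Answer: $-405$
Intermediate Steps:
$B{\left(K,A \right)} = - 3 K$
$\left(-30 + B{\left(-7,0 \right)}\right) 45 = \left(-30 - -21\right) 45 = \left(-30 + 21\right) 45 = \left(-9\right) 45 = -405$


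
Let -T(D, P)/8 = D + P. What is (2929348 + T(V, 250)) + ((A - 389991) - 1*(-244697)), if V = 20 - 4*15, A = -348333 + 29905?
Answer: 2463946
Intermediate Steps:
A = -318428
V = -40 (V = 20 - 60 = -40)
T(D, P) = -8*D - 8*P (T(D, P) = -8*(D + P) = -8*D - 8*P)
(2929348 + T(V, 250)) + ((A - 389991) - 1*(-244697)) = (2929348 + (-8*(-40) - 8*250)) + ((-318428 - 389991) - 1*(-244697)) = (2929348 + (320 - 2000)) + (-708419 + 244697) = (2929348 - 1680) - 463722 = 2927668 - 463722 = 2463946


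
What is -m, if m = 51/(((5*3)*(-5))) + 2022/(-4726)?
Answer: 65446/59075 ≈ 1.1078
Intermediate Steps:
m = -65446/59075 (m = 51/((15*(-5))) + 2022*(-1/4726) = 51/(-75) - 1011/2363 = 51*(-1/75) - 1011/2363 = -17/25 - 1011/2363 = -65446/59075 ≈ -1.1078)
-m = -1*(-65446/59075) = 65446/59075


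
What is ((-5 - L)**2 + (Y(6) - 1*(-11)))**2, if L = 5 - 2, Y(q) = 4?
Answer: 6241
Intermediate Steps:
L = 3
((-5 - L)**2 + (Y(6) - 1*(-11)))**2 = ((-5 - 1*3)**2 + (4 - 1*(-11)))**2 = ((-5 - 3)**2 + (4 + 11))**2 = ((-8)**2 + 15)**2 = (64 + 15)**2 = 79**2 = 6241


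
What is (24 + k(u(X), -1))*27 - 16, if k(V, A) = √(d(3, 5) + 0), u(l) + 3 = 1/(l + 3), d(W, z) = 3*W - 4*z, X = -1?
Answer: 632 + 27*I*√11 ≈ 632.0 + 89.549*I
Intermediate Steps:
d(W, z) = -4*z + 3*W
u(l) = -3 + 1/(3 + l) (u(l) = -3 + 1/(l + 3) = -3 + 1/(3 + l))
k(V, A) = I*√11 (k(V, A) = √((-4*5 + 3*3) + 0) = √((-20 + 9) + 0) = √(-11 + 0) = √(-11) = I*√11)
(24 + k(u(X), -1))*27 - 16 = (24 + I*√11)*27 - 16 = (648 + 27*I*√11) - 16 = 632 + 27*I*√11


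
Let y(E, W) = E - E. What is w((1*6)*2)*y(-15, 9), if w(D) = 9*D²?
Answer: 0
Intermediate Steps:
y(E, W) = 0
w((1*6)*2)*y(-15, 9) = (9*((1*6)*2)²)*0 = (9*(6*2)²)*0 = (9*12²)*0 = (9*144)*0 = 1296*0 = 0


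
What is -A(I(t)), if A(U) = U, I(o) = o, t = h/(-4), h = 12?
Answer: 3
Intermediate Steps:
t = -3 (t = 12/(-4) = 12*(-1/4) = -3)
-A(I(t)) = -1*(-3) = 3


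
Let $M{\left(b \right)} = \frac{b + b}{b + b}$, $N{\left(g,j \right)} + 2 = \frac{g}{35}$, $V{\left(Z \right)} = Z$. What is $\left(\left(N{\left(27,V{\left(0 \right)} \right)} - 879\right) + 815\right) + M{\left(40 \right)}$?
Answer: $- \frac{2248}{35} \approx -64.229$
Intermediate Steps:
$N{\left(g,j \right)} = -2 + \frac{g}{35}$
$M{\left(b \right)} = 1$ ($M{\left(b \right)} = \frac{2 b}{2 b} = 2 b \frac{1}{2 b} = 1$)
$\left(\left(N{\left(27,V{\left(0 \right)} \right)} - 879\right) + 815\right) + M{\left(40 \right)} = \left(\left(\left(-2 + \frac{1}{35} \cdot 27\right) - 879\right) + 815\right) + 1 = \left(\left(\left(-2 + \frac{27}{35}\right) - 879\right) + 815\right) + 1 = \left(\left(- \frac{43}{35} - 879\right) + 815\right) + 1 = \left(- \frac{30808}{35} + 815\right) + 1 = - \frac{2283}{35} + 1 = - \frac{2248}{35}$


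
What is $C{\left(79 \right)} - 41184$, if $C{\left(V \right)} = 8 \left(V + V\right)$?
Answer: $-39920$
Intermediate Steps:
$C{\left(V \right)} = 16 V$ ($C{\left(V \right)} = 8 \cdot 2 V = 16 V$)
$C{\left(79 \right)} - 41184 = 16 \cdot 79 - 41184 = 1264 - 41184 = -39920$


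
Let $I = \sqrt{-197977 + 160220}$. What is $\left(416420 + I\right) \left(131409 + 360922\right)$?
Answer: $205016475020 + 492331 i \sqrt{37757} \approx 2.0502 \cdot 10^{11} + 9.5666 \cdot 10^{7} i$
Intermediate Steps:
$I = i \sqrt{37757}$ ($I = \sqrt{-37757} = i \sqrt{37757} \approx 194.31 i$)
$\left(416420 + I\right) \left(131409 + 360922\right) = \left(416420 + i \sqrt{37757}\right) \left(131409 + 360922\right) = \left(416420 + i \sqrt{37757}\right) 492331 = 205016475020 + 492331 i \sqrt{37757}$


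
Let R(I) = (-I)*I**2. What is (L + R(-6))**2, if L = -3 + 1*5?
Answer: 47524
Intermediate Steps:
R(I) = -I**3
L = 2 (L = -3 + 5 = 2)
(L + R(-6))**2 = (2 - 1*(-6)**3)**2 = (2 - 1*(-216))**2 = (2 + 216)**2 = 218**2 = 47524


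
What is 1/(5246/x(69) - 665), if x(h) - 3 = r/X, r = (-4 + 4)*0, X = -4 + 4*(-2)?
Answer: 3/3251 ≈ 0.00092279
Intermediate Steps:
X = -12 (X = -4 - 8 = -12)
r = 0 (r = 0*0 = 0)
x(h) = 3 (x(h) = 3 + 0/(-12) = 3 + 0*(-1/12) = 3 + 0 = 3)
1/(5246/x(69) - 665) = 1/(5246/3 - 665) = 1/(3251/3) = 3/3251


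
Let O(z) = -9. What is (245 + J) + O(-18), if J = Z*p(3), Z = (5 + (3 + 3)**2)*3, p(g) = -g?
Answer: -133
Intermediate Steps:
Z = 123 (Z = (5 + 6**2)*3 = (5 + 36)*3 = 41*3 = 123)
J = -369 (J = 123*(-1*3) = 123*(-3) = -369)
(245 + J) + O(-18) = (245 - 369) - 9 = -124 - 9 = -133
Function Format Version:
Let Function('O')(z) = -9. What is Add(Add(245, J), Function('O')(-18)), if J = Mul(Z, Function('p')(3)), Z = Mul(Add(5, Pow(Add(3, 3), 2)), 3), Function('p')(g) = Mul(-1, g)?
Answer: -133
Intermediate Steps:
Z = 123 (Z = Mul(Add(5, Pow(6, 2)), 3) = Mul(Add(5, 36), 3) = Mul(41, 3) = 123)
J = -369 (J = Mul(123, Mul(-1, 3)) = Mul(123, -3) = -369)
Add(Add(245, J), Function('O')(-18)) = Add(Add(245, -369), -9) = Add(-124, -9) = -133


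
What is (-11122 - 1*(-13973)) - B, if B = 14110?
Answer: -11259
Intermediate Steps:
(-11122 - 1*(-13973)) - B = (-11122 - 1*(-13973)) - 1*14110 = (-11122 + 13973) - 14110 = 2851 - 14110 = -11259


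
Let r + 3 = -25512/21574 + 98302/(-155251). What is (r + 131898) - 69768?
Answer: 104040582480769/1674692537 ≈ 62125.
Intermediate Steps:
r = -8064843041/1674692537 (r = -3 + (-25512/21574 + 98302/(-155251)) = -3 + (-25512*1/21574 + 98302*(-1/155251)) = -3 + (-12756/10787 - 98302/155251) = -3 - 3040765430/1674692537 = -8064843041/1674692537 ≈ -4.8157)
(r + 131898) - 69768 = (-8064843041/1674692537 + 131898) - 69768 = 220880531402185/1674692537 - 69768 = 104040582480769/1674692537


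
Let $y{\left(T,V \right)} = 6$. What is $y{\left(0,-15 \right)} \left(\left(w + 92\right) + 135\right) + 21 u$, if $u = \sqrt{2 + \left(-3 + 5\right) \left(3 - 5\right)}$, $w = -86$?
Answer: $846 + 21 i \sqrt{2} \approx 846.0 + 29.698 i$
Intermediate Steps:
$u = i \sqrt{2}$ ($u = \sqrt{2 + 2 \left(-2\right)} = \sqrt{2 - 4} = \sqrt{-2} = i \sqrt{2} \approx 1.4142 i$)
$y{\left(0,-15 \right)} \left(\left(w + 92\right) + 135\right) + 21 u = 6 \left(\left(-86 + 92\right) + 135\right) + 21 i \sqrt{2} = 6 \left(6 + 135\right) + 21 i \sqrt{2} = 6 \cdot 141 + 21 i \sqrt{2} = 846 + 21 i \sqrt{2}$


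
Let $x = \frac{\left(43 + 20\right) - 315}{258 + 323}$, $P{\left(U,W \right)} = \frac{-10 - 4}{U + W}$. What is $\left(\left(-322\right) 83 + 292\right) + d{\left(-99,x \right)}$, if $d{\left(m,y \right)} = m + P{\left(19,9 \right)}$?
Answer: $- \frac{53067}{2} \approx -26534.0$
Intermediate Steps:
$P{\left(U,W \right)} = - \frac{14}{U + W}$
$x = - \frac{36}{83}$ ($x = \frac{63 - 315}{581} = \left(-252\right) \frac{1}{581} = - \frac{36}{83} \approx -0.43373$)
$d{\left(m,y \right)} = - \frac{1}{2} + m$ ($d{\left(m,y \right)} = m - \frac{14}{19 + 9} = m - \frac{14}{28} = m - \frac{1}{2} = - \frac{1}{2} + m$)
$\left(\left(-322\right) 83 + 292\right) + d{\left(-99,x \right)} = \left(\left(-322\right) 83 + 292\right) - \frac{199}{2} = \left(-26726 + 292\right) - \frac{199}{2} = -26434 - \frac{199}{2} = - \frac{53067}{2}$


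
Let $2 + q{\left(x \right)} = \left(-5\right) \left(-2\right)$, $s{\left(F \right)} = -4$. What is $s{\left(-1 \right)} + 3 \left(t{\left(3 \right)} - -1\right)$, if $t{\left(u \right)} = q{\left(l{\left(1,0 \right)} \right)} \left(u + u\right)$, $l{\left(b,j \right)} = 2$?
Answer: $143$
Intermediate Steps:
$q{\left(x \right)} = 8$ ($q{\left(x \right)} = -2 - -10 = -2 + 10 = 8$)
$t{\left(u \right)} = 16 u$ ($t{\left(u \right)} = 8 \left(u + u\right) = 8 \cdot 2 u = 16 u$)
$s{\left(-1 \right)} + 3 \left(t{\left(3 \right)} - -1\right) = -4 + 3 \left(16 \cdot 3 - -1\right) = -4 + 3 \left(48 + 1\right) = -4 + 3 \cdot 49 = -4 + 147 = 143$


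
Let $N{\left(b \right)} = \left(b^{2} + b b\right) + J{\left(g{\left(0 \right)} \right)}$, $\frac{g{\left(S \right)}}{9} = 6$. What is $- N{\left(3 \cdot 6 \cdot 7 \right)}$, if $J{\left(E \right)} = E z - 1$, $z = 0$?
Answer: $-31751$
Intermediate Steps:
$g{\left(S \right)} = 54$ ($g{\left(S \right)} = 9 \cdot 6 = 54$)
$J{\left(E \right)} = -1$ ($J{\left(E \right)} = E 0 - 1 = 0 - 1 = -1$)
$N{\left(b \right)} = -1 + 2 b^{2}$ ($N{\left(b \right)} = \left(b^{2} + b b\right) - 1 = \left(b^{2} + b^{2}\right) - 1 = 2 b^{2} - 1 = -1 + 2 b^{2}$)
$- N{\left(3 \cdot 6 \cdot 7 \right)} = - (-1 + 2 \left(3 \cdot 6 \cdot 7\right)^{2}) = - (-1 + 2 \left(18 \cdot 7\right)^{2}) = - (-1 + 2 \cdot 126^{2}) = - (-1 + 2 \cdot 15876) = - (-1 + 31752) = \left(-1\right) 31751 = -31751$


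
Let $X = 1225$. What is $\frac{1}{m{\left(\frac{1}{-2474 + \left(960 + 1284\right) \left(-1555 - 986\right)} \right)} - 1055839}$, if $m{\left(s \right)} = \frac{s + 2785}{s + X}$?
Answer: $- \frac{6987985549}{7378171787099382} \approx -9.4712 \cdot 10^{-7}$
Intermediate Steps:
$m{\left(s \right)} = \frac{2785 + s}{1225 + s}$ ($m{\left(s \right)} = \frac{s + 2785}{s + 1225} = \frac{2785 + s}{1225 + s}$)
$\frac{1}{m{\left(\frac{1}{-2474 + \left(960 + 1284\right) \left(-1555 - 986\right)} \right)} - 1055839} = \frac{1}{\frac{2785 + \frac{1}{-2474 + \left(960 + 1284\right) \left(-1555 - 986\right)}}{1225 + \frac{1}{-2474 + \left(960 + 1284\right) \left(-1555 - 986\right)}} - 1055839} = \frac{1}{\frac{2785 + \frac{1}{-2474 + 2244 \left(-2541\right)}}{1225 + \frac{1}{-2474 + 2244 \left(-2541\right)}} - 1055839} = \frac{1}{\frac{2785 + \frac{1}{-2474 - 5702004}}{1225 + \frac{1}{-2474 - 5702004}} - 1055839} = \frac{1}{\frac{2785 + \frac{1}{-5704478}}{1225 + \frac{1}{-5704478}} - 1055839} = \frac{1}{\frac{2785 - \frac{1}{5704478}}{1225 - \frac{1}{5704478}} - 1055839} = \frac{1}{\frac{1}{\frac{6987985549}{5704478}} \cdot \frac{15886971229}{5704478} - 1055839} = \frac{1}{\frac{5704478}{6987985549} \cdot \frac{15886971229}{5704478} - 1055839} = \frac{1}{\frac{15886971229}{6987985549} - 1055839} = \frac{1}{- \frac{7378171787099382}{6987985549}} = - \frac{6987985549}{7378171787099382}$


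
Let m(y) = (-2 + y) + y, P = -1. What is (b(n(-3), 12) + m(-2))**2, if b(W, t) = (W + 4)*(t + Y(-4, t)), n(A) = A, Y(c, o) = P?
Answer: 25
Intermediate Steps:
Y(c, o) = -1
m(y) = -2 + 2*y
b(W, t) = (-1 + t)*(4 + W) (b(W, t) = (W + 4)*(t - 1) = (4 + W)*(-1 + t) = (-1 + t)*(4 + W))
(b(n(-3), 12) + m(-2))**2 = ((-4 - 1*(-3) + 4*12 - 3*12) + (-2 + 2*(-2)))**2 = ((-4 + 3 + 48 - 36) + (-2 - 4))**2 = (11 - 6)**2 = 5**2 = 25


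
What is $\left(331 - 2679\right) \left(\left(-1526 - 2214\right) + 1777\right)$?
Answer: $4609124$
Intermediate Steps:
$\left(331 - 2679\right) \left(\left(-1526 - 2214\right) + 1777\right) = - 2348 \left(\left(-1526 - 2214\right) + 1777\right) = - 2348 \left(-3740 + 1777\right) = \left(-2348\right) \left(-1963\right) = 4609124$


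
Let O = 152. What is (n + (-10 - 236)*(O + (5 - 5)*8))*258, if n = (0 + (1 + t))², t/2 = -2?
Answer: -9644814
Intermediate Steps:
t = -4 (t = 2*(-2) = -4)
n = 9 (n = (0 + (1 - 4))² = (0 - 3)² = (-3)² = 9)
(n + (-10 - 236)*(O + (5 - 5)*8))*258 = (9 + (-10 - 236)*(152 + (5 - 5)*8))*258 = (9 - 246*(152 + 0*8))*258 = (9 - 246*(152 + 0))*258 = (9 - 246*152)*258 = (9 - 37392)*258 = -37383*258 = -9644814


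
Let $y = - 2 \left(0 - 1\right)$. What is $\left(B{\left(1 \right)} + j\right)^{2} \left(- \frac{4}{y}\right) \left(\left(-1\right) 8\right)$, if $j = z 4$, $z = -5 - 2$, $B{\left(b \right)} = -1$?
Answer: $13456$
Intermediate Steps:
$z = -7$ ($z = -5 - 2 = -7$)
$y = 2$ ($y = \left(-2\right) \left(-1\right) = 2$)
$j = -28$ ($j = \left(-7\right) 4 = -28$)
$\left(B{\left(1 \right)} + j\right)^{2} \left(- \frac{4}{y}\right) \left(\left(-1\right) 8\right) = \left(-1 - 28\right)^{2} \left(- \frac{4}{2}\right) \left(\left(-1\right) 8\right) = \left(-29\right)^{2} \left(\left(-4\right) \frac{1}{2}\right) \left(-8\right) = 841 \left(-2\right) \left(-8\right) = \left(-1682\right) \left(-8\right) = 13456$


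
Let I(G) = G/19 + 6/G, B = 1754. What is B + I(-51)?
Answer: 565637/323 ≈ 1751.2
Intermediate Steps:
I(G) = 6/G + G/19 (I(G) = G*(1/19) + 6/G = G/19 + 6/G = 6/G + G/19)
B + I(-51) = 1754 + (6/(-51) + (1/19)*(-51)) = 1754 + (6*(-1/51) - 51/19) = 1754 + (-2/17 - 51/19) = 1754 - 905/323 = 565637/323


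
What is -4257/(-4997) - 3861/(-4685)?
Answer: 39237462/23410945 ≈ 1.6760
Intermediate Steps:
-4257/(-4997) - 3861/(-4685) = -4257*(-1/4997) - 3861*(-1/4685) = 4257/4997 + 3861/4685 = 39237462/23410945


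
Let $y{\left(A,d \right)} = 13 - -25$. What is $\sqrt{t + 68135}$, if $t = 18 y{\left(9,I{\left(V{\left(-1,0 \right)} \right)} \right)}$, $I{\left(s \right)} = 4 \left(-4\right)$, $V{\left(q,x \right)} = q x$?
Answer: $\sqrt{68819} \approx 262.33$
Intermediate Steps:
$I{\left(s \right)} = -16$
$y{\left(A,d \right)} = 38$ ($y{\left(A,d \right)} = 13 + 25 = 38$)
$t = 684$ ($t = 18 \cdot 38 = 684$)
$\sqrt{t + 68135} = \sqrt{684 + 68135} = \sqrt{68819}$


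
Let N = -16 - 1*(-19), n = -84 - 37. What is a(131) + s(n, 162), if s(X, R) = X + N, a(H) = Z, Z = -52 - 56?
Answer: -226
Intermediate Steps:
Z = -108
n = -121
a(H) = -108
N = 3 (N = -16 + 19 = 3)
s(X, R) = 3 + X (s(X, R) = X + 3 = 3 + X)
a(131) + s(n, 162) = -108 + (3 - 121) = -108 - 118 = -226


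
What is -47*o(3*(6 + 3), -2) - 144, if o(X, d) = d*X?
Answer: 2394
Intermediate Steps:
o(X, d) = X*d
-47*o(3*(6 + 3), -2) - 144 = -47*3*(6 + 3)*(-2) - 144 = -47*3*9*(-2) - 144 = -1269*(-2) - 144 = -47*(-54) - 144 = 2538 - 144 = 2394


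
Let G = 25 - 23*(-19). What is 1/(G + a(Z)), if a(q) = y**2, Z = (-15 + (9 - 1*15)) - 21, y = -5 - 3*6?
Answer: 1/991 ≈ 0.0010091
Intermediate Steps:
G = 462 (G = 25 + 437 = 462)
y = -23 (y = -5 - 18 = -23)
Z = -42 (Z = (-15 + (9 - 15)) - 21 = (-15 - 6) - 21 = -21 - 21 = -42)
a(q) = 529 (a(q) = (-23)**2 = 529)
1/(G + a(Z)) = 1/(462 + 529) = 1/991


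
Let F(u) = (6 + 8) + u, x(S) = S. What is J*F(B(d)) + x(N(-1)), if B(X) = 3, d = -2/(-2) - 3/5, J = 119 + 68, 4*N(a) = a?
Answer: 12715/4 ≈ 3178.8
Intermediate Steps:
N(a) = a/4
J = 187
d = ⅖ (d = -2*(-½) - 3*⅕ = 1 - ⅗ = ⅖ ≈ 0.40000)
F(u) = 14 + u
J*F(B(d)) + x(N(-1)) = 187*(14 + 3) + (¼)*(-1) = 187*17 - ¼ = 3179 - ¼ = 12715/4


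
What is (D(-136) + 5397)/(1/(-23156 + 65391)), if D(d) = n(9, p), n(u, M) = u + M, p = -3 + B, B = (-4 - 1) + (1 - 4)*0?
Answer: 227984530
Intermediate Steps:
B = -5 (B = -5 - 3*0 = -5 + 0 = -5)
p = -8 (p = -3 - 5 = -8)
n(u, M) = M + u
D(d) = 1 (D(d) = -8 + 9 = 1)
(D(-136) + 5397)/(1/(-23156 + 65391)) = (1 + 5397)/(1/(-23156 + 65391)) = 5398/(1/42235) = 5398*42235 = 227984530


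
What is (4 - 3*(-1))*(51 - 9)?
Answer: 294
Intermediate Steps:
(4 - 3*(-1))*(51 - 9) = (4 + 3)*42 = 7*42 = 294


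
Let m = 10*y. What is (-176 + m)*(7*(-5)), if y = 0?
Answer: 6160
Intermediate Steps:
m = 0 (m = 10*0 = 0)
(-176 + m)*(7*(-5)) = (-176 + 0)*(7*(-5)) = -176*(-35) = 6160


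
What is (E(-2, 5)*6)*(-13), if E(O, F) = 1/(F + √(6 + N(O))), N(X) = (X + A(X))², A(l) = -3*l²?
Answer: 130/59 - 26*√202/59 ≈ -4.0598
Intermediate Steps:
N(X) = (X - 3*X²)²
E(O, F) = 1/(F + √(6 + O²*(-1 + 3*O)²))
(E(-2, 5)*6)*(-13) = (6/(5 + √(6 + (-2)²*(-1 + 3*(-2))²)))*(-13) = (6/(5 + √(6 + 4*(-1 - 6)²)))*(-13) = (6/(5 + √(6 + 4*(-7)²)))*(-13) = (6/(5 + √(6 + 4*49)))*(-13) = (6/(5 + √(6 + 196)))*(-13) = (6/(5 + √202))*(-13) = -78/(5 + √202)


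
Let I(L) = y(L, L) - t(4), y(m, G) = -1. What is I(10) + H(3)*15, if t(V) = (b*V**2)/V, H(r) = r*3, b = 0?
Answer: 134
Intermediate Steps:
H(r) = 3*r
t(V) = 0 (t(V) = (0*V**2)/V = 0/V = 0)
I(L) = -1 (I(L) = -1 - 1*0 = -1 + 0 = -1)
I(10) + H(3)*15 = -1 + (3*3)*15 = -1 + 9*15 = -1 + 135 = 134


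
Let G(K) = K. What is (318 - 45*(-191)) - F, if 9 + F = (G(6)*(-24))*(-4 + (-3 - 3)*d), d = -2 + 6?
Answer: 4890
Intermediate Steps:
d = 4
F = 4023 (F = -9 + (6*(-24))*(-4 + (-3 - 3)*4) = -9 - 144*(-4 - 6*4) = -9 - 144*(-4 - 24) = -9 - 144*(-28) = -9 + 4032 = 4023)
(318 - 45*(-191)) - F = (318 - 45*(-191)) - 1*4023 = (318 + 8595) - 4023 = 8913 - 4023 = 4890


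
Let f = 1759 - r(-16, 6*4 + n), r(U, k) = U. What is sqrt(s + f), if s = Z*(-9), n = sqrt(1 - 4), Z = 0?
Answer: 5*sqrt(71) ≈ 42.131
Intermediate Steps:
n = I*sqrt(3) (n = sqrt(-3) = I*sqrt(3) ≈ 1.732*I)
s = 0 (s = 0*(-9) = 0)
f = 1775 (f = 1759 - 1*(-16) = 1759 + 16 = 1775)
sqrt(s + f) = sqrt(0 + 1775) = sqrt(1775) = 5*sqrt(71)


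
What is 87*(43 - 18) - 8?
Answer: 2167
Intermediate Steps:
87*(43 - 18) - 8 = 87*25 - 8 = 2175 - 8 = 2167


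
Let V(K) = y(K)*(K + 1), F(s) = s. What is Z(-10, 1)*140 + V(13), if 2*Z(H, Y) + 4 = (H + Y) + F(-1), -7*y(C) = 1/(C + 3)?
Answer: -7841/8 ≈ -980.13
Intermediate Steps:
y(C) = -1/(7*(3 + C)) (y(C) = -1/(7*(C + 3)) = -1/(7*(3 + C)))
Z(H, Y) = -5/2 + H/2 + Y/2 (Z(H, Y) = -2 + ((H + Y) - 1)/2 = -2 + (-1 + H + Y)/2 = -2 + (-½ + H/2 + Y/2) = -5/2 + H/2 + Y/2)
V(K) = -(1 + K)/(21 + 7*K) (V(K) = (-1/(21 + 7*K))*(K + 1) = (-1/(21 + 7*K))*(1 + K) = -(1 + K)/(21 + 7*K))
Z(-10, 1)*140 + V(13) = (-5/2 + (½)*(-10) + (½)*1)*140 + (-1 - 1*13)/(7*(3 + 13)) = (-5/2 - 5 + ½)*140 + (⅐)*(-1 - 13)/16 = -7*140 + (⅐)*(1/16)*(-14) = -980 - ⅛ = -7841/8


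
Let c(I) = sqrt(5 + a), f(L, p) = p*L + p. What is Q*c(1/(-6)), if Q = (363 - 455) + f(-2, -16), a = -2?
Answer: -76*sqrt(3) ≈ -131.64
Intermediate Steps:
f(L, p) = p + L*p (f(L, p) = L*p + p = p + L*p)
c(I) = sqrt(3) (c(I) = sqrt(5 - 2) = sqrt(3))
Q = -76 (Q = (363 - 455) - 16*(1 - 2) = -92 - 16*(-1) = -92 + 16 = -76)
Q*c(1/(-6)) = -76*sqrt(3)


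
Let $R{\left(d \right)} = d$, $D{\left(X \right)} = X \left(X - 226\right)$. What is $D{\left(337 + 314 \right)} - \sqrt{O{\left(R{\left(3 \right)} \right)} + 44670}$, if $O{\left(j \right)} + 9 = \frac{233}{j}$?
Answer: $276675 - \frac{2 \sqrt{100662}}{3} \approx 2.7646 \cdot 10^{5}$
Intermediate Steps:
$D{\left(X \right)} = X \left(-226 + X\right)$
$O{\left(j \right)} = -9 + \frac{233}{j}$
$D{\left(337 + 314 \right)} - \sqrt{O{\left(R{\left(3 \right)} \right)} + 44670} = \left(337 + 314\right) \left(-226 + \left(337 + 314\right)\right) - \sqrt{\left(-9 + \frac{233}{3}\right) + 44670} = 651 \left(-226 + 651\right) - \sqrt{\left(-9 + 233 \cdot \frac{1}{3}\right) + 44670} = 651 \cdot 425 - \sqrt{\left(-9 + \frac{233}{3}\right) + 44670} = 276675 - \sqrt{\frac{206}{3} + 44670} = 276675 - \sqrt{\frac{134216}{3}} = 276675 - \frac{2 \sqrt{100662}}{3}$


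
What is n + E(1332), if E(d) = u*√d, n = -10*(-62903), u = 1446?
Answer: 629030 + 8676*√37 ≈ 6.8180e+5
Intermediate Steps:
n = 629030
E(d) = 1446*√d
n + E(1332) = 629030 + 1446*√1332 = 629030 + 1446*(6*√37) = 629030 + 8676*√37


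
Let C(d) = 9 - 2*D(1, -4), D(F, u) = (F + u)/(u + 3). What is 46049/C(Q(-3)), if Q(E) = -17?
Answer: 46049/3 ≈ 15350.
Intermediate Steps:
D(F, u) = (F + u)/(3 + u)
C(d) = 3 (C(d) = 9 - 2*(1 - 4)/(3 - 4) = 9 - 2*(-3)/(-1) = 9 - (-2)*(-3) = 9 - 2*3 = 9 - 6 = 3)
46049/C(Q(-3)) = 46049/3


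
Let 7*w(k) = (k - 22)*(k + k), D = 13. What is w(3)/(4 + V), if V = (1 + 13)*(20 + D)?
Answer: -57/1631 ≈ -0.034948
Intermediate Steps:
V = 462 (V = (1 + 13)*(20 + 13) = 14*33 = 462)
w(k) = 2*k*(-22 + k)/7 (w(k) = ((k - 22)*(k + k))/7 = ((-22 + k)*(2*k))/7 = (2*k*(-22 + k))/7 = 2*k*(-22 + k)/7)
w(3)/(4 + V) = ((2/7)*3*(-22 + 3))/(4 + 462) = ((2/7)*3*(-19))/466 = (1/466)*(-114/7) = -57/1631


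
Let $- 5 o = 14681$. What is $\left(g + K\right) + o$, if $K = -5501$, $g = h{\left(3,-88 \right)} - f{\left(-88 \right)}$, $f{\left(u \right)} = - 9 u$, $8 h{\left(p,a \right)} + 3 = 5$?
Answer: $- \frac{184579}{20} \approx -9229.0$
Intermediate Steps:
$h{\left(p,a \right)} = \frac{1}{4}$ ($h{\left(p,a \right)} = - \frac{3}{8} + \frac{1}{8} \cdot 5 = - \frac{3}{8} + \frac{5}{8} = \frac{1}{4}$)
$g = - \frac{3167}{4}$ ($g = \frac{1}{4} - \left(-9\right) \left(-88\right) = \frac{1}{4} - 792 = - \frac{3167}{4} \approx -791.75$)
$o = - \frac{14681}{5}$ ($o = \left(- \frac{1}{5}\right) 14681 = - \frac{14681}{5} \approx -2936.2$)
$\left(g + K\right) + o = \left(- \frac{3167}{4} - 5501\right) - \frac{14681}{5} = - \frac{25171}{4} - \frac{14681}{5} = - \frac{184579}{20}$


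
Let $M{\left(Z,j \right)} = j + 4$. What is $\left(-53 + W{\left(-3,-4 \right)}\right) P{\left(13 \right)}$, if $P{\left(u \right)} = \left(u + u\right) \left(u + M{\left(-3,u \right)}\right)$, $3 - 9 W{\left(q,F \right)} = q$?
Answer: $-40820$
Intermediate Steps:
$M{\left(Z,j \right)} = 4 + j$
$W{\left(q,F \right)} = \frac{1}{3} - \frac{q}{9}$
$P{\left(u \right)} = 2 u \left(4 + 2 u\right)$ ($P{\left(u \right)} = \left(u + u\right) \left(u + \left(4 + u\right)\right) = 2 u \left(4 + 2 u\right)$)
$\left(-53 + W{\left(-3,-4 \right)}\right) P{\left(13 \right)} = \left(-53 + \left(\frac{1}{3} - - \frac{1}{3}\right)\right) 4 \cdot 13 \left(2 + 13\right) = \left(-53 + \left(\frac{1}{3} + \frac{1}{3}\right)\right) 4 \cdot 13 \cdot 15 = \left(-53 + \frac{2}{3}\right) 780 = \left(- \frac{157}{3}\right) 780 = -40820$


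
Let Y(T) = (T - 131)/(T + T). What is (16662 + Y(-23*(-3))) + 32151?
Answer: 3368066/69 ≈ 48813.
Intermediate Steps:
Y(T) = (-131 + T)/(2*T) (Y(T) = (-131 + T)/((2*T)) = (-131 + T)*(1/(2*T)) = (-131 + T)/(2*T))
(16662 + Y(-23*(-3))) + 32151 = (16662 + (-131 - 23*(-3))/(2*((-23*(-3))))) + 32151 = (16662 + (½)*(-131 + 69)/69) + 32151 = (16662 + (½)*(1/69)*(-62)) + 32151 = (16662 - 31/69) + 32151 = 1149647/69 + 32151 = 3368066/69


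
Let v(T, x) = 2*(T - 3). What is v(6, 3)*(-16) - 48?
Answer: -144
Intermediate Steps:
v(T, x) = -6 + 2*T (v(T, x) = 2*(-3 + T) = -6 + 2*T)
v(6, 3)*(-16) - 48 = (-6 + 2*6)*(-16) - 48 = (-6 + 12)*(-16) - 48 = 6*(-16) - 48 = -96 - 48 = -144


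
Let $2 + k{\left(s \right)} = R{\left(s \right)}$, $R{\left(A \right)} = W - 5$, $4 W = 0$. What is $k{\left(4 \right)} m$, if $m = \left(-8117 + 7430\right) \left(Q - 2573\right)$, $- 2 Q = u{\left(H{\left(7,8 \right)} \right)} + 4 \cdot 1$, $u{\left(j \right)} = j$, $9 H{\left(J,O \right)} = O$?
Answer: $- \frac{37155937}{3} \approx -1.2385 \cdot 10^{7}$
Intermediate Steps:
$W = 0$ ($W = \frac{1}{4} \cdot 0 = 0$)
$H{\left(J,O \right)} = \frac{O}{9}$
$R{\left(A \right)} = -5$ ($R{\left(A \right)} = 0 - 5 = -5$)
$k{\left(s \right)} = -7$ ($k{\left(s \right)} = -2 - 5 = -7$)
$Q = - \frac{22}{9}$ ($Q = - \frac{\frac{1}{9} \cdot 8 + 4 \cdot 1}{2} = - \frac{\frac{8}{9} + 4}{2} = \left(- \frac{1}{2}\right) \frac{44}{9} = - \frac{22}{9} \approx -2.4444$)
$m = \frac{5307991}{3}$ ($m = \left(-8117 + 7430\right) \left(- \frac{22}{9} - 2573\right) = \left(-687\right) \left(- \frac{23179}{9}\right) = \frac{5307991}{3} \approx 1.7693 \cdot 10^{6}$)
$k{\left(4 \right)} m = \left(-7\right) \frac{5307991}{3} = - \frac{37155937}{3}$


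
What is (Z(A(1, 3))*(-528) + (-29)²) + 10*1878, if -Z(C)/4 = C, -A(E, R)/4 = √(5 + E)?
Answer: 19621 - 8448*√6 ≈ -1072.3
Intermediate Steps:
A(E, R) = -4*√(5 + E)
Z(C) = -4*C
(Z(A(1, 3))*(-528) + (-29)²) + 10*1878 = (-(-16)*√(5 + 1)*(-528) + (-29)²) + 10*1878 = (-(-16)*√6*(-528) + 841) + 18780 = ((16*√6)*(-528) + 841) + 18780 = (-8448*√6 + 841) + 18780 = (841 - 8448*√6) + 18780 = 19621 - 8448*√6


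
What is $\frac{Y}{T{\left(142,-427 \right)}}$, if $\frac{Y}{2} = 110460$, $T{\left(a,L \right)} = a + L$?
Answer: $- \frac{14728}{19} \approx -775.16$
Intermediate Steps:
$T{\left(a,L \right)} = L + a$
$Y = 220920$ ($Y = 2 \cdot 110460 = 220920$)
$\frac{Y}{T{\left(142,-427 \right)}} = \frac{220920}{-427 + 142} = \frac{220920}{-285} = 220920 \left(- \frac{1}{285}\right) = - \frac{14728}{19}$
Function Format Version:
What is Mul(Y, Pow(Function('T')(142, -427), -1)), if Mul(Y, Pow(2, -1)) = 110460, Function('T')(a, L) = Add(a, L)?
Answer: Rational(-14728, 19) ≈ -775.16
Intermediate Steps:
Function('T')(a, L) = Add(L, a)
Y = 220920 (Y = Mul(2, 110460) = 220920)
Mul(Y, Pow(Function('T')(142, -427), -1)) = Mul(220920, Pow(Add(-427, 142), -1)) = Mul(220920, Pow(-285, -1)) = Mul(220920, Rational(-1, 285)) = Rational(-14728, 19)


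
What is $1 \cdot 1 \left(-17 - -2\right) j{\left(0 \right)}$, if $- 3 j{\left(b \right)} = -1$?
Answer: $-5$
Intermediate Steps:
$j{\left(b \right)} = \frac{1}{3}$ ($j{\left(b \right)} = \left(- \frac{1}{3}\right) \left(-1\right) = \frac{1}{3}$)
$1 \cdot 1 \left(-17 - -2\right) j{\left(0 \right)} = 1 \cdot 1 \left(-17 - -2\right) \frac{1}{3} = 1 \left(-17 + 2\right) \frac{1}{3} = 1 \left(-15\right) \frac{1}{3} = \left(-15\right) \frac{1}{3} = -5$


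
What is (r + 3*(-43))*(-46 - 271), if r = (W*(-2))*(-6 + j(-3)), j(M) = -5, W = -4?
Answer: 68789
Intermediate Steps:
r = -88 (r = (-4*(-2))*(-6 - 5) = 8*(-11) = -88)
(r + 3*(-43))*(-46 - 271) = (-88 + 3*(-43))*(-46 - 271) = (-88 - 129)*(-317) = -217*(-317) = 68789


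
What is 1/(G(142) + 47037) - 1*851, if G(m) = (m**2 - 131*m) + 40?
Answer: -41391788/48639 ≈ -851.00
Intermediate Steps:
G(m) = 40 + m**2 - 131*m
1/(G(142) + 47037) - 1*851 = 1/((40 + 142**2 - 131*142) + 47037) - 1*851 = 1/((40 + 20164 - 18602) + 47037) - 851 = 1/(1602 + 47037) - 851 = 1/48639 - 851 = -41391788/48639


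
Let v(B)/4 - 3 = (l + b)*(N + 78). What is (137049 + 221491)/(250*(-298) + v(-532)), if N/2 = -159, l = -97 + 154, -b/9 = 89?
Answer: 89635/159938 ≈ 0.56044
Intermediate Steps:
b = -801 (b = -9*89 = -801)
l = 57
N = -318 (N = 2*(-159) = -318)
v(B) = 714252 (v(B) = 12 + 4*((57 - 801)*(-318 + 78)) = 12 + 4*(-744*(-240)) = 12 + 4*178560 = 12 + 714240 = 714252)
(137049 + 221491)/(250*(-298) + v(-532)) = (137049 + 221491)/(250*(-298) + 714252) = 358540/(-74500 + 714252) = 358540/639752 = 358540*(1/639752) = 89635/159938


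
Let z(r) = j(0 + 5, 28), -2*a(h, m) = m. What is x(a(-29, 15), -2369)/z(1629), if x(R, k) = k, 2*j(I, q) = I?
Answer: -4738/5 ≈ -947.60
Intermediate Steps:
j(I, q) = I/2
a(h, m) = -m/2
z(r) = 5/2 (z(r) = (0 + 5)/2 = (½)*5 = 5/2)
x(a(-29, 15), -2369)/z(1629) = -2369/5/2 = -2369*⅖ = -4738/5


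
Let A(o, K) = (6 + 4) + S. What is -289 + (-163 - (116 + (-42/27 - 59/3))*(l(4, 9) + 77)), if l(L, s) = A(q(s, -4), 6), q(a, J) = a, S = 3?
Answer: -8982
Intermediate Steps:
A(o, K) = 13 (A(o, K) = (6 + 4) + 3 = 10 + 3 = 13)
l(L, s) = 13
-289 + (-163 - (116 + (-42/27 - 59/3))*(l(4, 9) + 77)) = -289 + (-163 - (116 + (-42/27 - 59/3))*(13 + 77)) = -289 + (-163 - (116 + (-42*1/27 - 59*⅓))*90) = -289 + (-163 - (116 + (-14/9 - 59/3))*90) = -289 + (-163 - (116 - 191/9)*90) = -289 + (-163 - 853*90/9) = -289 + (-163 - 1*8530) = -289 + (-163 - 8530) = -289 - 8693 = -8982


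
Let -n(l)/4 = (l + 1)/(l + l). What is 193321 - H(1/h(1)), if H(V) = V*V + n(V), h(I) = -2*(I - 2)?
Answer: 773307/4 ≈ 1.9333e+5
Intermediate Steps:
n(l) = -2*(1 + l)/l (n(l) = -4*(l + 1)/(l + l) = -4*(1 + l)/(2*l) = -4*(1 + l)*1/(2*l) = -2*(1 + l)/l)
h(I) = 4 - 2*I (h(I) = -2*(-2 + I) = 4 - 2*I)
H(V) = -2 + V**2 - 2/V (H(V) = V*V + (-2 - 2/V) = V**2 + (-2 - 2/V) = -2 + V**2 - 2/V)
193321 - H(1/h(1)) = 193321 - (-2 + (1/(4 - 2*1))**2 - 2/(1/(4 - 2*1))) = 193321 - (-2 + (1/(4 - 2))**2 - 2/(1/(4 - 2))) = 193321 - (-2 + (1/2)**2 - 2/(1/2)) = 193321 - (-2 + (1/2)**2 - 2/1/2) = 193321 - (-2 + 1/4 - 2*2) = 193321 - (-2 + 1/4 - 4) = 193321 - 1*(-23/4) = 193321 + 23/4 = 773307/4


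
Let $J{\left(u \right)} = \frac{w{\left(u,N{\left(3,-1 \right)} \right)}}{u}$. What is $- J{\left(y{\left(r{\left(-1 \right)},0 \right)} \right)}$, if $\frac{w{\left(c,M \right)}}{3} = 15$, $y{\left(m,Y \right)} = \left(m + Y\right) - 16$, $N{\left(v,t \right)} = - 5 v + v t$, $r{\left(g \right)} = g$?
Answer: $\frac{45}{17} \approx 2.6471$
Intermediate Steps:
$N{\left(v,t \right)} = - 5 v + t v$
$y{\left(m,Y \right)} = -16 + Y + m$ ($y{\left(m,Y \right)} = \left(Y + m\right) - 16 = -16 + Y + m$)
$w{\left(c,M \right)} = 45$ ($w{\left(c,M \right)} = 3 \cdot 15 = 45$)
$J{\left(u \right)} = \frac{45}{u}$
$- J{\left(y{\left(r{\left(-1 \right)},0 \right)} \right)} = - \frac{45}{-16 + 0 - 1} = - \frac{45}{-17} = - \frac{45 \left(-1\right)}{17} = \left(-1\right) \left(- \frac{45}{17}\right) = \frac{45}{17}$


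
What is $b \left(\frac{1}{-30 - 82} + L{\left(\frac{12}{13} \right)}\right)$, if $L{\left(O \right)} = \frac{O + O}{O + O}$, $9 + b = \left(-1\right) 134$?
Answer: $- \frac{15873}{112} \approx -141.72$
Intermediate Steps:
$b = -143$ ($b = -9 - 134 = -143$)
$L{\left(O \right)} = 1$ ($L{\left(O \right)} = \frac{2 O}{2 O} = 2 O \frac{1}{2 O} = 1$)
$b \left(\frac{1}{-30 - 82} + L{\left(\frac{12}{13} \right)}\right) = - 143 \left(\frac{1}{-30 - 82} + 1\right) = - 143 \left(\frac{1}{-112} + 1\right) = - 143 \left(- \frac{1}{112} + 1\right) = \left(-143\right) \frac{111}{112} = - \frac{15873}{112}$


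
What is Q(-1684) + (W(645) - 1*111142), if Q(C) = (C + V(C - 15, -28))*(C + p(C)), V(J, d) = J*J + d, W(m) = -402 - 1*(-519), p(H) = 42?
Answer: -4737098763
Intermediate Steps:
W(m) = 117 (W(m) = -402 + 519 = 117)
V(J, d) = d + J**2 (V(J, d) = J**2 + d = d + J**2)
Q(C) = (42 + C)*(-28 + C + (-15 + C)**2) (Q(C) = (C + (-28 + (C - 15)**2))*(C + 42) = (C + (-28 + (-15 + C)**2))*(42 + C) = (-28 + C + (-15 + C)**2)*(42 + C) = (42 + C)*(-28 + C + (-15 + C)**2))
Q(-1684) + (W(645) - 1*111142) = (8274 + (-1684)**3 - 1021*(-1684) + 13*(-1684)**2) + (117 - 1*111142) = (8274 - 4775581504 + 1719364 + 13*2835856) + (117 - 111142) = (8274 - 4775581504 + 1719364 + 36866128) - 111025 = -4736987738 - 111025 = -4737098763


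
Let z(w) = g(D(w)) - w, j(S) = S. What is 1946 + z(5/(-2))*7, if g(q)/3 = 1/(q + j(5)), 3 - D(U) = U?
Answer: 3931/2 ≈ 1965.5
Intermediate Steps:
D(U) = 3 - U
g(q) = 3/(5 + q) (g(q) = 3/(q + 5) = 3/(5 + q))
z(w) = -w + 3/(8 - w) (z(w) = 3/(5 + (3 - w)) - w = 3/(8 - w) - w = -w + 3/(8 - w))
1946 + z(5/(-2))*7 = 1946 + ((-3 - 5/(-2)*(-8 + 5/(-2)))/(-8 + 5/(-2)))*7 = 1946 + ((-3 - 5*(-½)*(-8 + 5*(-½)))/(-8 + 5*(-½)))*7 = 1946 + ((-3 - 1*(-5/2)*(-8 - 5/2))/(-8 - 5/2))*7 = 1946 + ((-3 - 1*(-5/2)*(-21/2))/(-21/2))*7 = 1946 - 2*(-3 - 105/4)/21*7 = 1946 - 2/21*(-117/4)*7 = 1946 + (39/14)*7 = 1946 + 39/2 = 3931/2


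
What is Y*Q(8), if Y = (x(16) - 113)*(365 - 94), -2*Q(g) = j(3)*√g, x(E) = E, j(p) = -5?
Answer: -131435*√2 ≈ -1.8588e+5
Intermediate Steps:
Q(g) = 5*√g/2 (Q(g) = -(-5)*√g/2 = 5*√g/2)
Y = -26287 (Y = (16 - 113)*(365 - 94) = -97*271 = -26287)
Y*Q(8) = -131435*√8/2 = -131435*2*√2/2 = -131435*√2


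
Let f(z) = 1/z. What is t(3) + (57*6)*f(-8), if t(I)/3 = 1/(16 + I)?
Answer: -3237/76 ≈ -42.592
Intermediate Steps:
t(I) = 3/(16 + I)
t(3) + (57*6)*f(-8) = 3/(16 + 3) + (57*6)/(-8) = 3/19 + 342*(-⅛) = 3*(1/19) - 171/4 = 3/19 - 171/4 = -3237/76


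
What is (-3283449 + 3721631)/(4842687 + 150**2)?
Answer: 438182/4865187 ≈ 0.090065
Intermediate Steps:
(-3283449 + 3721631)/(4842687 + 150**2) = 438182/(4842687 + 22500) = 438182/4865187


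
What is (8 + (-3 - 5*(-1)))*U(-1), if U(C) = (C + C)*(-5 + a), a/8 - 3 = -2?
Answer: -60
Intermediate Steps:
a = 8 (a = 24 + 8*(-2) = 24 - 16 = 8)
U(C) = 6*C (U(C) = (C + C)*(-5 + 8) = (2*C)*3 = 6*C)
(8 + (-3 - 5*(-1)))*U(-1) = (8 + (-3 - 5*(-1)))*(6*(-1)) = (8 + (-3 + 5))*(-6) = (8 + 2)*(-6) = 10*(-6) = -60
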